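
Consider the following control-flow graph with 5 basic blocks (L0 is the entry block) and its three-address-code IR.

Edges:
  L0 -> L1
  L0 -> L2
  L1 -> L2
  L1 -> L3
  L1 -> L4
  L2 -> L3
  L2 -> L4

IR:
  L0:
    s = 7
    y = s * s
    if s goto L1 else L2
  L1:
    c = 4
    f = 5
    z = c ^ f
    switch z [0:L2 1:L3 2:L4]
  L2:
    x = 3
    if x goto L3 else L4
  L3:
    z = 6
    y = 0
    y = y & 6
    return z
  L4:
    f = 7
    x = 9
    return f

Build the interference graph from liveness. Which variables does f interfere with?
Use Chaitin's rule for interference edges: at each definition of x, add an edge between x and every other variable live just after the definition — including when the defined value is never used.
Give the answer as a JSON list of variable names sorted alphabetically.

Per-block:
  L0 def {s,y} use ∅
  L1 def {c,f,z} use ∅
  L2 def {x} use ∅
  L3 def {y,z} use ∅
  L4 def {f,x} use ∅

Liveness:
  L0: in=∅ out=∅
  L1: in=∅ out=∅
  L2: in=∅ out=∅
  L3: in=∅ out=∅
  L4: in=∅ out=∅

Interfere edges:
  c↔{f}
  f↔{c,x}
  s↔{y}
  x↔{f}
  y↔{s,z}
  z↔{y}

N(f) = ["c", "x"]

Answer: ["c", "x"]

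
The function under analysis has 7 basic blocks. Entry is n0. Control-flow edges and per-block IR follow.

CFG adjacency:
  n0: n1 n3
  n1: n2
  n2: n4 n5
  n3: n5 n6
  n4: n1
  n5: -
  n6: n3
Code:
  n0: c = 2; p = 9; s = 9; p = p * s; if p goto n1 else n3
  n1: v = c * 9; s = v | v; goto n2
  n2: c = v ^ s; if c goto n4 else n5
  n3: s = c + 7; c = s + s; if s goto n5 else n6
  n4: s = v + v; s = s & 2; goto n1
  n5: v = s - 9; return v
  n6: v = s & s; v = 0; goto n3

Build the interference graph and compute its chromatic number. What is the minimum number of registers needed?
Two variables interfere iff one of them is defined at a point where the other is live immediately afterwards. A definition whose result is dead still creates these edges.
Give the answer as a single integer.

def/use:
  n0: def={c,p,s} ue=∅
  n1: def={s,v} ue={c}
  n2: def={c} ue={s,v}
  n3: def={c,s} ue={c}
  n4: def={s} ue={v}
  n5: def={v} ue={s}
  n6: def={v} ue={s}

Backward fixpoint:
  live n0: ∅→{c}
  live n1: {c}→{s,v}
  live n2: {s,v}→{c,s,v}
  live n3: {c}→{c,s}
  live n4: {c,v}→{c}
  live n5: {s}→∅
  live n6: {c,s}→{c}

Interfere edges:
  c↔{p,s,v}
  p↔{c,s}
  s↔{c,p,v}
  v↔{c,s}

Registers:
  {c,p,s} pairwise interfere (3-clique) ⇒ χ ≥ 3
  3-colouring: c0={c}  c1={s}  c2={p,v}
  χ = 3

Answer: 3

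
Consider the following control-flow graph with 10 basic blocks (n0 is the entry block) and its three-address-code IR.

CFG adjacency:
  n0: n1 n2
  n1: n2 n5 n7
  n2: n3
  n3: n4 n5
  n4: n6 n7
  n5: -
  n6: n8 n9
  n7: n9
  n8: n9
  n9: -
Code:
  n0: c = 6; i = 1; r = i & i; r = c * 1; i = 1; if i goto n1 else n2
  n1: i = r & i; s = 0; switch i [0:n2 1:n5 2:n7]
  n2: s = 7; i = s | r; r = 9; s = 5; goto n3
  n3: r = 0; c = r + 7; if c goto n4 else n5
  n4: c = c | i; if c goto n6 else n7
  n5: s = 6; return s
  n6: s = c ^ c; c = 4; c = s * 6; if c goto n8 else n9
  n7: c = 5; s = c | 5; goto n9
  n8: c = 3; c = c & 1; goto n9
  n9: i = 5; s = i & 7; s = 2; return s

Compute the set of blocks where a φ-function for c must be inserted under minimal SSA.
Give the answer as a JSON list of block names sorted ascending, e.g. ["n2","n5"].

idom tree: n1←n0 n2←n0 n3←n2 n4←n3 n5←n0 n6←n4 n7←n0 n8←n6 n9←n0
Join-block Dom:
  n2: preds {n0,n1}: {n0} ∩ {n0,n1} = {n0}; idom=n0
  n5: preds {n1,n3}: {n0,n1} ∩ {n0,n2,n3} = {n0}; idom=n0
  n7: preds {n1,n4}: {n0,n1} ∩ {n0,n2,n3,n4} = {n0}; idom=n0
  n9: preds {n6,n7,n8}: {n0,n2,n3,n4,n6} ∩ {n0,n7} ∩ {n0,n2,n3,n4,n6,n8} = {n0}; idom=n0

Frontier:
  n2←n0: walk · to n0
  n2←n1: walk n1 to n0
  n5←n1: walk n1 to n0
  n5←n3: walk n3→n2 to n0
  n7←n1: walk n1 to n0
  n7←n4: walk n4→n3→n2 to n0
  n9←n6: walk n6→n4→n3→n2 to n0
  n9←n7: walk n7 to n0
  n9←n8: walk n8→n6→n4→n3→n2 to n0
  n0: DF=∅
  n1: DF={n2,n5,n7}
  n2: DF={n5,n7,n9}
  n3: DF={n5,n7,n9}
  n4: DF={n7,n9}
  n5: DF=∅
  n6: DF={n9}
  n7: DF={n9}
  n8: DF={n9}
  n9: DF=∅

φ for c: defs {n0,n3,n4,n6,n7,n8}
  DF⁺ = {n5,n7,n9}

Answer: ["n5", "n7", "n9"]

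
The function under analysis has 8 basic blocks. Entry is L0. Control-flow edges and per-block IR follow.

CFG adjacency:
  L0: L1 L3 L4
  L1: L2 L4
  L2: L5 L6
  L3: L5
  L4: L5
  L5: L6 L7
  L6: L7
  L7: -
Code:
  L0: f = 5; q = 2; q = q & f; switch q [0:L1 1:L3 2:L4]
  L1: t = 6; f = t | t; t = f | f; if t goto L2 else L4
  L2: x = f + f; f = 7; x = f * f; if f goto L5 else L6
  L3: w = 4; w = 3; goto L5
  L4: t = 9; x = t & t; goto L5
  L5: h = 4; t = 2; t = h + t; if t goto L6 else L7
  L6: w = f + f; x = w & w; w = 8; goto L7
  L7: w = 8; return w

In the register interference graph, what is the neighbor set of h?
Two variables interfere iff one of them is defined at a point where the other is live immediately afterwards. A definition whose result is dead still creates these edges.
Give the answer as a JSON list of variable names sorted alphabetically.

Answer: ["f", "t"]

Working:
def/use:
  L0: {f,q} / ∅
  L1: {f,t} / ∅
  L2: {f,x} / {f}
  L3: {w} / ∅
  L4: {t,x} / ∅
  L5: {h,t} / ∅
  L6: {w,x} / {f}
  L7: {w} / ∅

Liveness:
  L0: in=∅ out={f}
  L1: in=∅ out={f}
  L2: in={f} out={f}
  L3: in={f} out={f}
  L4: in={f} out={f}
  L5: in={f} out={f}
  L6: in={f} out=∅
  L7: in=∅ out=∅

Interference:
  f — {h,q,t,w,x}
  h — {f,t}
  q — {f}
  t — {f,h}
  w — {f}
  x — {f}

N(h) = ["f", "t"]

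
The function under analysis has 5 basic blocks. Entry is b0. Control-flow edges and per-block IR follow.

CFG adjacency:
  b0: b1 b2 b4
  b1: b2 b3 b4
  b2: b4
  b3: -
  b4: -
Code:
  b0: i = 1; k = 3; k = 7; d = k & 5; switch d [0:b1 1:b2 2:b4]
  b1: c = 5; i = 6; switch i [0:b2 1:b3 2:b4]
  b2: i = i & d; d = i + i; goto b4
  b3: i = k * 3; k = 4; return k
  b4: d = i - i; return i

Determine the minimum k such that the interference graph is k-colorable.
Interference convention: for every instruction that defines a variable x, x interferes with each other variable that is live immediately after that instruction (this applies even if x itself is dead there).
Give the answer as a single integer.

Answer: 3

Analysis:
def/use:
  b0: {d,i,k} / ∅
  b1: {c,i} / ∅
  b2: {d,i} / {d,i}
  b3: {i,k} / {k}
  b4: {d} / {i}

Liveness:
  live b0: ∅→{d,i,k}
  live b1: {d,k}→{d,i,k}
  live b2: {d,i}→{i}
  live b3: {k}→∅
  live b4: {i}→∅

Conflict graph:
  c↔{d,k}
  d↔{c,i,k}
  i↔{d,k}
  k↔{c,d,i}

Chromatic number:
  lower bound: {c,d,k} mutually conflict ⇒ χ ≥ 3
  assign c→r2 d→r0 i→r2 k→r1 — no edge inside a register ⇒ χ ≤ 3
  χ = 3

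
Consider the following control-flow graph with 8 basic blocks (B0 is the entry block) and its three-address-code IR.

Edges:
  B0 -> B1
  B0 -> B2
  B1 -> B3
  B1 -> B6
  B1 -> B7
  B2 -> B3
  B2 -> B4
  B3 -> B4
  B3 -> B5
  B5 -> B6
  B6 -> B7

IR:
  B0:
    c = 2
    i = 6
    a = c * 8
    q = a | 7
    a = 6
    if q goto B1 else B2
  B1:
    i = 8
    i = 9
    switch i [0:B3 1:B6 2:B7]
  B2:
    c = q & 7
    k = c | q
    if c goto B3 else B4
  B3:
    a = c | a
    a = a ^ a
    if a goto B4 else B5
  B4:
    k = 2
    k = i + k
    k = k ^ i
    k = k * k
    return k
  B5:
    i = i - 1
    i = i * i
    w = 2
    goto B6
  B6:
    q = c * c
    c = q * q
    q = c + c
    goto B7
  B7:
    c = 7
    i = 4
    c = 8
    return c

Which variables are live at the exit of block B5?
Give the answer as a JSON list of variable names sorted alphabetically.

Block summaries:
  B0: {a,c,i,q} / ∅
  B1: {i} / ∅
  B2: {c,k} / {q}
  B3: {a} / {a,c}
  B4: {k} / {i}
  B5: {i,w} / {i}
  B6: {c,q} / {c}
  B7: {c,i} / ∅

Live sets:
  live B0: ∅→{a,c,i,q}
  live B1: {a,c}→{a,c,i}
  live B2: {a,i,q}→{a,c,i}
  live B3: {a,c,i}→{c,i}
  live B4: {i}→∅
  live B5: {c,i}→{c}
  live B6: {c}→∅
  live B7: ∅→∅

live-out(B5) = ["c"]

Answer: ["c"]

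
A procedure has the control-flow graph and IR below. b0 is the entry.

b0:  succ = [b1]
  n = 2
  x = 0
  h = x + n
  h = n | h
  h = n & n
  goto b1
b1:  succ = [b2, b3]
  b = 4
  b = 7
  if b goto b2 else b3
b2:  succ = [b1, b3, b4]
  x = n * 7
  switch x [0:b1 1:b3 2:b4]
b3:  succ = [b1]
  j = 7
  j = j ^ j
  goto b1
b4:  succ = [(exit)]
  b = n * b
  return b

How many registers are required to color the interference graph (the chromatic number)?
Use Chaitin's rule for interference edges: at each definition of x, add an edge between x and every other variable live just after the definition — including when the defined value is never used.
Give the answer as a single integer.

Answer: 3

Derivation:
Per-block:
  b0: def={h,n,x} ue=∅
  b1: def={b} ue=∅
  b2: def={x} ue={n}
  b3: def={j} ue=∅
  b4: def={b} ue={b,n}

Backward fixpoint:
  b0 li=∅ lo={n}
  b1 li={n} lo={b,n}
  b2 li={b,n} lo={b,n}
  b3 li={n} lo={n}
  b4 li={b,n} lo=∅

Conflict graph:
  b: {n,x}
  h: {n}
  j: {n}
  n: {b,h,j,x}
  x: {b,n}

Colouring:
  lower bound: {b,n,x} mutually conflict ⇒ χ ≥ 3
  assign b→c1 h→c1 j→c1 n→c0 x→c2 — no edge inside a register ⇒ χ ≤ 3
  χ = 3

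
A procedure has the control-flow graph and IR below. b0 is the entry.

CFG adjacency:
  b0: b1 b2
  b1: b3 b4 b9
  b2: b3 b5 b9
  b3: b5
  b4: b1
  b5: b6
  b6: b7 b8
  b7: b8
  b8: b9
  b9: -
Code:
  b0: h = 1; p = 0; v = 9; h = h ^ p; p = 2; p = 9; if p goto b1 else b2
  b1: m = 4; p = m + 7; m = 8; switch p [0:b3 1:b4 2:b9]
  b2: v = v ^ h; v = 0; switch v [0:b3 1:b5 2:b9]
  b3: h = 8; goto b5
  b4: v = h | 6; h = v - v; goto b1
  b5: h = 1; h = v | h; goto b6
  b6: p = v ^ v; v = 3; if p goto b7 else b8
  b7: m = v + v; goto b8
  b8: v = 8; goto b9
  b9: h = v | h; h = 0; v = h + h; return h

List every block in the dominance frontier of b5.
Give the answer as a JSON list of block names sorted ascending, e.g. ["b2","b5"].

idom tree: b1←b0 b2←b0 b3←b0 b4←b1 b5←b0 b6←b5 b7←b6 b8←b6 b9←b0
Dom∩ at merges:
  b1: preds {b0,b4}: {b0} ∩ {b0,b1,b4} = {b0}; idom=b0
  b3: preds {b1,b2}: {b0,b1} ∩ {b0,b2} = {b0}; idom=b0
  b5: preds {b2,b3}: {b0,b2} ∩ {b0,b3} = {b0}; idom=b0
  b8: preds {b6,b7}: {b0,b5,b6} ∩ {b0,b5,b6,b7} = {b0,b5,b6}; idom=b6
  b9: preds {b1,b2,b8}: {b0,b1} ∩ {b0,b2} ∩ {b0,b5,b6,b8} = {b0}; idom=b0

DF derivation:
  join b1 pred b0: · stop@b0
  join b1 pred b4: b4→b1 stop@b0
  join b3 pred b1: b1 stop@b0
  join b3 pred b2: b2 stop@b0
  join b5 pred b2: b2 stop@b0
  join b5 pred b3: b3 stop@b0
  join b8 pred b6: · stop@b6
  join b8 pred b7: b7 stop@b6
  join b9 pred b1: b1 stop@b0
  join b9 pred b2: b2 stop@b0
  join b9 pred b8: b8→b6→b5 stop@b0
  b0: DF=∅
  b1: DF={b1,b3,b9}
  b2: DF={b3,b5,b9}
  b3: DF={b5}
  b4: DF={b1}
  b5: DF={b9}
  b6: DF={b9}
  b7: DF={b8}
  b8: DF={b9}
  b9: DF=∅

DF(b5) = ["b9"]

Answer: ["b9"]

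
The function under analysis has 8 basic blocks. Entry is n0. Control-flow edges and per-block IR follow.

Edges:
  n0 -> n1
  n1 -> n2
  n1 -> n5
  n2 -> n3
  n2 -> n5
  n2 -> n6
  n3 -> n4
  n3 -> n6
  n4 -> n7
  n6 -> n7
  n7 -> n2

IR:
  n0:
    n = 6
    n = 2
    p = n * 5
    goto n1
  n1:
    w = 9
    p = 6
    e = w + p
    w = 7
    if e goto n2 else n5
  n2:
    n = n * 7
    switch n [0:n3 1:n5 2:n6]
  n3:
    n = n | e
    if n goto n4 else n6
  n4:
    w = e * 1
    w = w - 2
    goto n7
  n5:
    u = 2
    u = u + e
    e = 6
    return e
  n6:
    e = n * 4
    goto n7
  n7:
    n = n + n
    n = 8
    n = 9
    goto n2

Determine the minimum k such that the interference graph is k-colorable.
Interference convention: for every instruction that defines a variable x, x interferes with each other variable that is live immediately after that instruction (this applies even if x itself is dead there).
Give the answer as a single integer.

def/use:
  n0: def={n,p} ue=∅
  n1: def={e,p,w} ue=∅
  n2: def={n} ue={n}
  n3: def={n} ue={e,n}
  n4: def={w} ue={e}
  n5: def={e,u} ue={e}
  n6: def={e} ue={n}
  n7: def={n} ue={n}

Backward fixpoint:
  n0: in=∅ out={n}
  n1: in={n} out={e,n}
  n2: in={e,n} out={e,n}
  n3: in={e,n} out={e,n}
  n4: in={e,n} out={e,n}
  n5: in={e} out=∅
  n6: in={n} out={e,n}
  n7: in={e,n} out={e,n}

Interference:
  e↔{n,u,w}
  n↔{e,p,w}
  p↔{n,w}
  u↔{e}
  w↔{e,n,p}

Registers:
  {e,n,w} pairwise interfere (3-clique) ⇒ χ ≥ 3
  assign e→R0 n→R1 p→R0 u→R1 w→R2 — no edge inside a register ⇒ χ ≤ 3
  χ = 3

Answer: 3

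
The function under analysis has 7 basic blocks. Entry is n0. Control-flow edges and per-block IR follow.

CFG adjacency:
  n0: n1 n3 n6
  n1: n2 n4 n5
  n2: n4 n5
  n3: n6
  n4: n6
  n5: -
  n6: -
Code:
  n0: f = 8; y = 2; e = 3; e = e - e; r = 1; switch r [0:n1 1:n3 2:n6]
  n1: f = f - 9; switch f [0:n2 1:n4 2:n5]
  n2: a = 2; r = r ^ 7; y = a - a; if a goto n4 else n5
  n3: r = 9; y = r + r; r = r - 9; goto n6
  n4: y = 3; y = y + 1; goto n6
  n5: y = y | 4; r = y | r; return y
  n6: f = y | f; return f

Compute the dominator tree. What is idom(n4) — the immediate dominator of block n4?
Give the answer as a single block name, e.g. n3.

idom tree: n1←n0 n2←n1 n3←n0 n4←n1 n5←n1 n6←n0
Dom∩ at merges:
  n4: preds {n1,n2}: {n0,n1} ∩ {n0,n1,n2} = {n0,n1}; idom=n1
  n5: preds {n1,n2}: {n0,n1} ∩ {n0,n1,n2} = {n0,n1}; idom=n1
  n6: preds {n0,n3,n4}: {n0} ∩ {n0,n3} ∩ {n0,n1,n4} = {n0}; idom=n0

idom(n4) = n1

Answer: n1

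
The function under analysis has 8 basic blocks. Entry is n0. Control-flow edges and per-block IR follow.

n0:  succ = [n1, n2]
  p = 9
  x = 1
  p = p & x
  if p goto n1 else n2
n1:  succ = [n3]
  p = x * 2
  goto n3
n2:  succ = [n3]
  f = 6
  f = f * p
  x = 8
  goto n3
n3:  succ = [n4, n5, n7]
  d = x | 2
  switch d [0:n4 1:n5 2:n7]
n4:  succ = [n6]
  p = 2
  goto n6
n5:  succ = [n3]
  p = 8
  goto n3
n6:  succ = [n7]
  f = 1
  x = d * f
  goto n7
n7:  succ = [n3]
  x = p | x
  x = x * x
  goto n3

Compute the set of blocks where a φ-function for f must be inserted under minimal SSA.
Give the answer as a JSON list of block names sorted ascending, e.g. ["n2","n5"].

Answer: ["n3", "n7"]

Derivation:
idom tree: n1←n0 n2←n0 n3←n0 n4←n3 n5←n3 n6←n4 n7←n3
Dom∩ at merges:
  n3: preds {n1,n2,n5,n7}: {n0,n1} ∩ {n0,n2} ∩ {n0,n3,n5} ∩ {n0,n3,n7} = {n0}; idom=n0
  n7: preds {n3,n6}: {n0,n3} ∩ {n0,n3,n4,n6} = {n0,n3}; idom=n3

DF walk-up:
  join n3 pred n1: n1 stop@n0
  join n3 pred n2: n2 stop@n0
  join n3 pred n5: n5→n3 stop@n0
  join n3 pred n7: n7→n3 stop@n0
  join n7 pred n3: · stop@n3
  join n7 pred n6: n6→n4 stop@n3
  DF(n0)=∅
  DF(n1)={n3}
  DF(n2)={n3}
  DF(n3)={n3}
  DF(n4)={n7}
  DF(n5)={n3}
  DF(n6)={n7}
  DF(n7)={n3}

φ for f: defs {n2,n6}
  DF⁺ = {n3,n7}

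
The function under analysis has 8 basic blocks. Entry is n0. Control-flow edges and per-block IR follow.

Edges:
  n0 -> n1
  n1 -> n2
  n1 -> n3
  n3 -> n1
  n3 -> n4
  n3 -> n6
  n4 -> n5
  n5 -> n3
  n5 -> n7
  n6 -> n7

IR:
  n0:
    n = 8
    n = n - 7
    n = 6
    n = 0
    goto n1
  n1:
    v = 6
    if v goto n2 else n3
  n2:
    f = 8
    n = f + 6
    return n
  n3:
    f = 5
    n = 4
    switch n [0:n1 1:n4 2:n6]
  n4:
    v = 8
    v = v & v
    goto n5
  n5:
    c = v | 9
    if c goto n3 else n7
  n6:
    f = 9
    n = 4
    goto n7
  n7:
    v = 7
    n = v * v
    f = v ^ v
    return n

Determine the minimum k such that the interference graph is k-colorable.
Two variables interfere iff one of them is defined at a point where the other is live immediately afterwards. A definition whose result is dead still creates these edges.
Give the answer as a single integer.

Answer: 2

Working:
Block summaries:
  n0: def={n} ue=∅
  n1: def={v} ue=∅
  n2: def={f,n} ue=∅
  n3: def={f,n} ue=∅
  n4: def={v} ue=∅
  n5: def={c} ue={v}
  n6: def={f,n} ue=∅
  n7: def={f,n,v} ue=∅

Live sets:
  live n0: ∅→∅
  live n1: ∅→∅
  live n2: ∅→∅
  live n3: ∅→∅
  live n4: ∅→{v}
  live n5: {v}→∅
  live n6: ∅→∅
  live n7: ∅→∅

Conflict graph:
  c — ∅
  f — {n}
  n — {f,v}
  v — {n}

Chromatic number:
  clique {f,n} ⇒ need ≥ 2
  2-colouring: c0={c,n}  c1={f,v}
  χ = 2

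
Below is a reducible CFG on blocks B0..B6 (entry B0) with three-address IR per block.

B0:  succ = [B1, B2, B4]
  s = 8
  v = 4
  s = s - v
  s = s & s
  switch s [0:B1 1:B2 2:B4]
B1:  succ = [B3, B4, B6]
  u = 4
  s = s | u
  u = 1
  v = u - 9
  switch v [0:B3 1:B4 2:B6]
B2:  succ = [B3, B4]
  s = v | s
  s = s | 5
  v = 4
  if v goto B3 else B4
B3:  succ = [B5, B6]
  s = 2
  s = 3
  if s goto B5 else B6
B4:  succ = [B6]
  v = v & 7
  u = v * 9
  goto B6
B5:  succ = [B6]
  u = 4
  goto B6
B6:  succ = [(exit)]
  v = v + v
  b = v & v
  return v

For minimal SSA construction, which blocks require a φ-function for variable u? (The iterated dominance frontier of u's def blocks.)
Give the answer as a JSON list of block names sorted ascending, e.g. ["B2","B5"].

Answer: ["B3", "B4", "B6"]

Derivation:
idom tree: B1←B0 B2←B0 B3←B0 B4←B0 B5←B3 B6←B0
Dom∩ at merges:
  B3: preds {B1,B2}: {B0,B1} ∩ {B0,B2} = {B0}; idom=B0
  B4: preds {B0,B1,B2}: {B0} ∩ {B0,B1} ∩ {B0,B2} = {B0}; idom=B0
  B6: preds {B1,B3,B4,B5}: {B0,B1} ∩ {B0,B3} ∩ {B0,B4} ∩ {B0,B3,B5} = {B0}; idom=B0

DF derivation:
  B3←B1: walk B1 to B0
  B3←B2: walk B2 to B0
  B4←B0: walk · to B0
  B4←B1: walk B1 to B0
  B4←B2: walk B2 to B0
  B6←B1: walk B1 to B0
  B6←B3: walk B3 to B0
  B6←B4: walk B4 to B0
  B6←B5: walk B5→B3 to B0
  B0 → ∅
  B1 → {B3,B4,B6}
  B2 → {B3,B4}
  B3 → {B6}
  B4 → {B6}
  B5 → {B6}
  B6 → ∅

φ for u: defs {B1,B4,B5}
  DF⁺ = {B3,B4,B6}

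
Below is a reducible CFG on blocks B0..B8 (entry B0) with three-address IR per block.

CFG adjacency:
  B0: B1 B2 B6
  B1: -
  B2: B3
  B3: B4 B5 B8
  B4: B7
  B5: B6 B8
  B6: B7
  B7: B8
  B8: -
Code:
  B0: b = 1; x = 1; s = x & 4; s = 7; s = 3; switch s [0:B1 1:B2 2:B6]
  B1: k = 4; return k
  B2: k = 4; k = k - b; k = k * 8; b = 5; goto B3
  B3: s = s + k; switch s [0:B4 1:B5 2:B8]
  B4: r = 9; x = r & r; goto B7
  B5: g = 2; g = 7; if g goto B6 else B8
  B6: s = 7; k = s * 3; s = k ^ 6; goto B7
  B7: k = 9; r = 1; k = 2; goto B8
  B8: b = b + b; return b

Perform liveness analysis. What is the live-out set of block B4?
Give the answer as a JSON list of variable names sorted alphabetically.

Answer: ["b"]

Derivation:
def/use:
  B0: def={b,s,x} ue=∅
  B1: def={k} ue=∅
  B2: def={b,k} ue={b}
  B3: def={s} ue={k,s}
  B4: def={r,x} ue=∅
  B5: def={g} ue=∅
  B6: def={k,s} ue=∅
  B7: def={k,r} ue=∅
  B8: def={b} ue={b}

Liveness:
  B0: in=∅ out={b,s}
  B1: in=∅ out=∅
  B2: in={b,s} out={b,k,s}
  B3: in={b,k,s} out={b}
  B4: in={b} out={b}
  B5: in={b} out={b}
  B6: in={b} out={b}
  B7: in={b} out={b}
  B8: in={b} out=∅

live-out(B4) = ["b"]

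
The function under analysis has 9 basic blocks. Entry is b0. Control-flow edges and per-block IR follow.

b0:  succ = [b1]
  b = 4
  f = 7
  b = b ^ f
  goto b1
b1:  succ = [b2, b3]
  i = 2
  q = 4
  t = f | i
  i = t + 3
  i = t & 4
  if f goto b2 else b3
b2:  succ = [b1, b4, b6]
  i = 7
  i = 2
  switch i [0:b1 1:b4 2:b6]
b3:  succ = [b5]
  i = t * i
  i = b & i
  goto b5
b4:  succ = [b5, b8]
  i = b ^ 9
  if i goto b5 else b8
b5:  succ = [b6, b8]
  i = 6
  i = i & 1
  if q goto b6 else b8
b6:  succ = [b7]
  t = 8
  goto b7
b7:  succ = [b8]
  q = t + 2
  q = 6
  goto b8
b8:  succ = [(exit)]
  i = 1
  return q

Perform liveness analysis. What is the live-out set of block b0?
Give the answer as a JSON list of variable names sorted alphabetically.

Answer: ["b", "f"]

Working:
Block summaries:
  b0 def {b,f} use ∅
  b1 def {i,q,t} use {f}
  b2 def {i} use ∅
  b3 def {i} use {b,i,t}
  b4 def {i} use {b}
  b5 def {i} use {q}
  b6 def {t} use ∅
  b7 def {q} use {t}
  b8 def {i} use {q}

Backward fixpoint:
  b0 li=∅ lo={b,f}
  b1 li={b,f} lo={b,f,i,q,t}
  b2 li={b,f,q} lo={b,f,q}
  b3 li={b,i,q,t} lo={q}
  b4 li={b,q} lo={q}
  b5 li={q} lo={q}
  b6 li=∅ lo={t}
  b7 li={t} lo={q}
  b8 li={q} lo=∅

live-out(b0) = ["b", "f"]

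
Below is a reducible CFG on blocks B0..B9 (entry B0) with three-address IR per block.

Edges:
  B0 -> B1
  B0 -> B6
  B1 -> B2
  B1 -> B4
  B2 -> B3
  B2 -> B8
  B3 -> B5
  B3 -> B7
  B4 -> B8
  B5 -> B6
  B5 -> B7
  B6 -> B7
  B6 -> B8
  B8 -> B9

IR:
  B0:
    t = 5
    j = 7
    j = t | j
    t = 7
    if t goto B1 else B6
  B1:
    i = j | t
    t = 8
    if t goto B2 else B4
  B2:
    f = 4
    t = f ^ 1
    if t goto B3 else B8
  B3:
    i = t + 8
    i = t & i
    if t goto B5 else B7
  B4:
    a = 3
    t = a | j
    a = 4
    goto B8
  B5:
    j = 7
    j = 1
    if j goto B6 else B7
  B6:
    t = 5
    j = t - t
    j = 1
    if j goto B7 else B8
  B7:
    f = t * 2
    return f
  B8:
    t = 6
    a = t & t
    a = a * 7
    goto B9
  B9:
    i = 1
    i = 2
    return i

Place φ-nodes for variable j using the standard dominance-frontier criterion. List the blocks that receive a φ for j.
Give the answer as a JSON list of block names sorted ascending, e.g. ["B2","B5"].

Answer: ["B6", "B7", "B8"]

Derivation:
idom tree: B1←B0 B2←B1 B3←B2 B4←B1 B5←B3 B6←B0 B7←B0 B8←B0 B9←B8
Dom∩ at merges:
  B6: preds {B0,B5}: {B0} ∩ {B0,B1,B2,B3,B5} = {B0}; idom=B0
  B7: preds {B3,B5,B6}: {B0,B1,B2,B3} ∩ {B0,B1,B2,B3,B5} ∩ {B0,B6} = {B0}; idom=B0
  B8: preds {B2,B4,B6}: {B0,B1,B2} ∩ {B0,B1,B4} ∩ {B0,B6} = {B0}; idom=B0

Frontier:
  B6←B0: walk · to B0
  B6←B5: walk B5→B3→B2→B1 to B0
  B7←B3: walk B3→B2→B1 to B0
  B7←B5: walk B5→B3→B2→B1 to B0
  B7←B6: walk B6 to B0
  B8←B2: walk B2→B1 to B0
  B8←B4: walk B4→B1 to B0
  B8←B6: walk B6 to B0
  B0: DF=∅
  B1: DF={B6,B7,B8}
  B2: DF={B6,B7,B8}
  B3: DF={B6,B7}
  B4: DF={B8}
  B5: DF={B6,B7}
  B6: DF={B7,B8}
  B7: DF=∅
  B8: DF=∅
  B9: DF=∅

φ for j: defs {B0,B5,B6}
  DF⁺ = {B6,B7,B8}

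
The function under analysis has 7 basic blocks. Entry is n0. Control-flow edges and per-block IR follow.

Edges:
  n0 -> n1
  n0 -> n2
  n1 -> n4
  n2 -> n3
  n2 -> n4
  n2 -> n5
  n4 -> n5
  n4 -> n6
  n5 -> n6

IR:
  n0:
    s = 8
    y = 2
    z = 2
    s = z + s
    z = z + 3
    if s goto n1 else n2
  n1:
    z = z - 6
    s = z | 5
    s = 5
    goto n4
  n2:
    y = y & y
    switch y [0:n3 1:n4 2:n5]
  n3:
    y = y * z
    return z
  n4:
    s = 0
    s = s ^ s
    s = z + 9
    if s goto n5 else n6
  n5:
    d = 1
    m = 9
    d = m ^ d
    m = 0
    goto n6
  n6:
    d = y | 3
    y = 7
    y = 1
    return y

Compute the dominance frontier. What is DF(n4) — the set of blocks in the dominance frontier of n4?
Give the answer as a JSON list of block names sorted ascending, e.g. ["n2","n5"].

idom tree: n1←n0 n2←n0 n3←n2 n4←n0 n5←n0 n6←n0
Join-block Dom:
  n4: preds {n1,n2}: {n0,n1} ∩ {n0,n2} = {n0}; idom=n0
  n5: preds {n2,n4}: {n0,n2} ∩ {n0,n4} = {n0}; idom=n0
  n6: preds {n4,n5}: {n0,n4} ∩ {n0,n5} = {n0}; idom=n0

DF walk-up:
  join n4 pred n1: n1 stop@n0
  join n4 pred n2: n2 stop@n0
  join n5 pred n2: n2 stop@n0
  join n5 pred n4: n4 stop@n0
  join n6 pred n4: n4 stop@n0
  join n6 pred n5: n5 stop@n0
  DF(n0)=∅
  DF(n1)={n4}
  DF(n2)={n4,n5}
  DF(n3)=∅
  DF(n4)={n5,n6}
  DF(n5)={n6}
  DF(n6)=∅

DF(n4) = ["n5", "n6"]

Answer: ["n5", "n6"]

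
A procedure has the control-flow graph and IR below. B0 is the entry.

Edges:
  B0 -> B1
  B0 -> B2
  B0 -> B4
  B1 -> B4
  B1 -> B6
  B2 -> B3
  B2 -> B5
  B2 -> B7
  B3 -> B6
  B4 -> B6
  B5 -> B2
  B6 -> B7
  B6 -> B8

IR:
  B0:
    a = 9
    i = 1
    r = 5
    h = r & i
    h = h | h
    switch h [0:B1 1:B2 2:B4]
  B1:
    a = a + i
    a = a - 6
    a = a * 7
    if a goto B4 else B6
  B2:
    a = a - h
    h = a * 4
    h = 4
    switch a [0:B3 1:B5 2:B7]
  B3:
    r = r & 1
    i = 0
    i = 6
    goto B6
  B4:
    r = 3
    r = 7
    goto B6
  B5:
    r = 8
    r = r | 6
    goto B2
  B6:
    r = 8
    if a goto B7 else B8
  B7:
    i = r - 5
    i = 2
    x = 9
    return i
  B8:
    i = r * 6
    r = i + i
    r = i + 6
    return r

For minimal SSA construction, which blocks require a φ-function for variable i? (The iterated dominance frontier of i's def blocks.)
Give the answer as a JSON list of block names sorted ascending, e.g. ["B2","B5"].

idom tree: B1←B0 B2←B0 B3←B2 B4←B0 B5←B2 B6←B0 B7←B0 B8←B6
Join-block Dom:
  B2: preds {B0,B5}: {B0} ∩ {B0,B2,B5} = {B0}; idom=B0
  B4: preds {B0,B1}: {B0} ∩ {B0,B1} = {B0}; idom=B0
  B6: preds {B1,B3,B4}: {B0,B1} ∩ {B0,B2,B3} ∩ {B0,B4} = {B0}; idom=B0
  B7: preds {B2,B6}: {B0,B2} ∩ {B0,B6} = {B0}; idom=B0

DF walk-up:
  join B2 pred B0: · stop@B0
  join B2 pred B5: B5→B2 stop@B0
  join B4 pred B0: · stop@B0
  join B4 pred B1: B1 stop@B0
  join B6 pred B1: B1 stop@B0
  join B6 pred B3: B3→B2 stop@B0
  join B6 pred B4: B4 stop@B0
  join B7 pred B2: B2 stop@B0
  join B7 pred B6: B6 stop@B0
  DF(B0)=∅
  DF(B1)={B4,B6}
  DF(B2)={B2,B6,B7}
  DF(B3)={B6}
  DF(B4)={B6}
  DF(B5)={B2}
  DF(B6)={B7}
  DF(B7)=∅
  DF(B8)=∅

φ for i: defs {B0,B3,B7,B8}
  DF⁺ = {B6,B7}

Answer: ["B6", "B7"]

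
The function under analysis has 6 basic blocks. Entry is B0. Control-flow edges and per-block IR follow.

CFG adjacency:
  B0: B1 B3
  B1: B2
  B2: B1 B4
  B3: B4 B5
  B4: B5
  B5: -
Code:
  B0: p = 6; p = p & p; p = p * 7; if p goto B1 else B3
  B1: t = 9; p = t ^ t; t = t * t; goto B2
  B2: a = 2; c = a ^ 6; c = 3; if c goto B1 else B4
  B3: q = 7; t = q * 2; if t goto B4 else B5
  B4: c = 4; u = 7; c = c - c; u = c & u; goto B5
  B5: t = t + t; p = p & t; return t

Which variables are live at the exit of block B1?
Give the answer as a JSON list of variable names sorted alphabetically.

def/use:
  B0: def={p} ue=∅
  B1: def={p,t} ue=∅
  B2: def={a,c} ue=∅
  B3: def={q,t} ue=∅
  B4: def={c,u} ue=∅
  B5: def={p,t} ue={p,t}

Liveness:
  live B0: ∅→{p}
  live B1: ∅→{p,t}
  live B2: {p,t}→{p,t}
  live B3: {p}→{p,t}
  live B4: {p,t}→{p,t}
  live B5: {p,t}→∅

live-out(B1) = ["p", "t"]

Answer: ["p", "t"]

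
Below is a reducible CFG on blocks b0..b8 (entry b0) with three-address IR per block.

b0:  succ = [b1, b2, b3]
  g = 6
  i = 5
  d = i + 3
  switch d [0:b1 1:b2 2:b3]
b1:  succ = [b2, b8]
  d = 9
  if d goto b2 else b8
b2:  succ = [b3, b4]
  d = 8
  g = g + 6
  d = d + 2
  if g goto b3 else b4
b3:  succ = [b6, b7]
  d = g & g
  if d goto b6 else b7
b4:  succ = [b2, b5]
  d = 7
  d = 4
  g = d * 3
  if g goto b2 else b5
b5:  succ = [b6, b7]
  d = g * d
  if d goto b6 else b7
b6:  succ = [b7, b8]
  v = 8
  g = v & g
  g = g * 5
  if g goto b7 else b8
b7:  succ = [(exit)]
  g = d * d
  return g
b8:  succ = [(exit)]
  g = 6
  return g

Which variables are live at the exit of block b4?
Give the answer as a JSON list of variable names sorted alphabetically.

Per-block:
  b0: {d,g,i} / ∅
  b1: {d} / ∅
  b2: {d,g} / {g}
  b3: {d} / {g}
  b4: {d,g} / ∅
  b5: {d} / {d,g}
  b6: {g,v} / {g}
  b7: {g} / {d}
  b8: {g} / ∅

Backward fixpoint:
  live b0: ∅→{g}
  live b1: {g}→{g}
  live b2: {g}→{g}
  live b3: {g}→{d,g}
  live b4: ∅→{d,g}
  live b5: {d,g}→{d,g}
  live b6: {d,g}→{d}
  live b7: {d}→∅
  live b8: ∅→∅

live-out(b4) = ["d", "g"]

Answer: ["d", "g"]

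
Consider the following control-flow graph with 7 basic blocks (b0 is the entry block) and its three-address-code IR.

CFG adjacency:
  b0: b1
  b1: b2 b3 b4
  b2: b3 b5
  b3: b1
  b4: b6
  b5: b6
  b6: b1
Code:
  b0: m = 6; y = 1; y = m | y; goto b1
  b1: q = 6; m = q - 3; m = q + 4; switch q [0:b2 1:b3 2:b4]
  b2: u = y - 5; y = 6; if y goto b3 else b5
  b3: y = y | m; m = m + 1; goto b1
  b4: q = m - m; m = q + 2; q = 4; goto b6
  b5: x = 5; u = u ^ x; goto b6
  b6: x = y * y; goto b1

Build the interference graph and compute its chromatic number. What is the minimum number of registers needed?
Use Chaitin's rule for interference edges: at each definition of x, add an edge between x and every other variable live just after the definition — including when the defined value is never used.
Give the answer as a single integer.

Per-block:
  b0: def={m,y} ue=∅
  b1: def={m,q} ue=∅
  b2: def={u,y} ue={y}
  b3: def={m,y} ue={m,y}
  b4: def={m,q} ue={m}
  b5: def={u,x} ue={u}
  b6: def={x} ue={y}

Liveness:
  b0 li=∅ lo={y}
  b1 li={y} lo={m,y}
  b2 li={m,y} lo={m,u,y}
  b3 li={m,y} lo={y}
  b4 li={m,y} lo={y}
  b5 li={u,y} lo={y}
  b6 li={y} lo={y}

Conflict graph:
  m — {q,u,y}
  q — {m,y}
  u — {m,x,y}
  x — {u,y}
  y — {m,q,u,x}

Colouring:
  {m,q,y} pairwise interfere (3-clique) ⇒ χ ≥ 3
  3-colouring: r0={y}  r1={m,x}  r2={q,u}
  χ = 3

Answer: 3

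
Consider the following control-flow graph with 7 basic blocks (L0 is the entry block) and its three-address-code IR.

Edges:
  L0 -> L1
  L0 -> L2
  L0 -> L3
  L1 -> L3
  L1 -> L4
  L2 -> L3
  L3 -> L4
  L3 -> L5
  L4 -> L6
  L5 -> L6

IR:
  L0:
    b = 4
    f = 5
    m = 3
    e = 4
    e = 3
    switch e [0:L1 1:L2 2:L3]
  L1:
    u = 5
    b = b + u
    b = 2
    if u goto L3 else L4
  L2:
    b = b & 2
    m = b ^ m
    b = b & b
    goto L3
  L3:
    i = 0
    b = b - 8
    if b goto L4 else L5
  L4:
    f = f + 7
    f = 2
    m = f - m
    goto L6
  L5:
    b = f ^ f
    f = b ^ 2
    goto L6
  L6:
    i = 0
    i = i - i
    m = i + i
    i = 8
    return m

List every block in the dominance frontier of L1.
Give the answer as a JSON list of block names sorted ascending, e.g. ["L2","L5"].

idom tree: L1←L0 L2←L0 L3←L0 L4←L0 L5←L3 L6←L0
Join-block Dom:
  L3: preds {L0,L1,L2}: {L0} ∩ {L0,L1} ∩ {L0,L2} = {L0}; idom=L0
  L4: preds {L1,L3}: {L0,L1} ∩ {L0,L3} = {L0}; idom=L0
  L6: preds {L4,L5}: {L0,L4} ∩ {L0,L3,L5} = {L0}; idom=L0

DF walk-up:
  L3←L0: walk · to L0
  L3←L1: walk L1 to L0
  L3←L2: walk L2 to L0
  L4←L1: walk L1 to L0
  L4←L3: walk L3 to L0
  L6←L4: walk L4 to L0
  L6←L5: walk L5→L3 to L0
  L0: DF=∅
  L1: DF={L3,L4}
  L2: DF={L3}
  L3: DF={L4,L6}
  L4: DF={L6}
  L5: DF={L6}
  L6: DF=∅

DF(L1) = ["L3", "L4"]

Answer: ["L3", "L4"]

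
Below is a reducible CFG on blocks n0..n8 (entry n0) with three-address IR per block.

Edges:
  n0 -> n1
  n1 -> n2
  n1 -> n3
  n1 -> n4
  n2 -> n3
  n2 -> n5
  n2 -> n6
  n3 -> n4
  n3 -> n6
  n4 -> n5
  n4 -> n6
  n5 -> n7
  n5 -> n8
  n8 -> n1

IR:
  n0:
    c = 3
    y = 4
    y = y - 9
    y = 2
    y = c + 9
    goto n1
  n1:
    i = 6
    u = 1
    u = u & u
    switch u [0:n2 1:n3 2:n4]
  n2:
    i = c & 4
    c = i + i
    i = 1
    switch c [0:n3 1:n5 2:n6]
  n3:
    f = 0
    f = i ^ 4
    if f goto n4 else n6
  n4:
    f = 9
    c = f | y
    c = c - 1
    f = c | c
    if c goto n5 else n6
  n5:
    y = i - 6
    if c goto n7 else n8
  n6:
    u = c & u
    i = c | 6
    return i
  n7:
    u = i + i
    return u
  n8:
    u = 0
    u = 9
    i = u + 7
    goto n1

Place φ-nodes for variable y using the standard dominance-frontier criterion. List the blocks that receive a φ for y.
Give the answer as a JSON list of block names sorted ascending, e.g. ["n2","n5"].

Answer: ["n1"]

Derivation:
idom tree: n1←n0 n2←n1 n3←n1 n4←n1 n5←n1 n6←n1 n7←n5 n8←n5
Dom at joins:
  n1: preds {n0,n8}: {n0} ∩ {n0,n1,n5,n8} = {n0}; idom=n0
  n3: preds {n1,n2}: {n0,n1} ∩ {n0,n1,n2} = {n0,n1}; idom=n1
  n4: preds {n1,n3}: {n0,n1} ∩ {n0,n1,n3} = {n0,n1}; idom=n1
  n5: preds {n2,n4}: {n0,n1,n2} ∩ {n0,n1,n4} = {n0,n1}; idom=n1
  n6: preds {n2,n3,n4}: {n0,n1,n2} ∩ {n0,n1,n3} ∩ {n0,n1,n4} = {n0,n1}; idom=n1

Frontier:
  n1←n0: walk · to n0
  n1←n8: walk n8→n5→n1 to n0
  n3←n1: walk · to n1
  n3←n2: walk n2 to n1
  n4←n1: walk · to n1
  n4←n3: walk n3 to n1
  n5←n2: walk n2 to n1
  n5←n4: walk n4 to n1
  n6←n2: walk n2 to n1
  n6←n3: walk n3 to n1
  n6←n4: walk n4 to n1
  n0 → ∅
  n1 → {n1}
  n2 → {n3,n5,n6}
  n3 → {n4,n6}
  n4 → {n5,n6}
  n5 → {n1}
  n6 → ∅
  n7 → ∅
  n8 → {n1}

φ for y: defs {n0,n5}
  DF⁺ = {n1}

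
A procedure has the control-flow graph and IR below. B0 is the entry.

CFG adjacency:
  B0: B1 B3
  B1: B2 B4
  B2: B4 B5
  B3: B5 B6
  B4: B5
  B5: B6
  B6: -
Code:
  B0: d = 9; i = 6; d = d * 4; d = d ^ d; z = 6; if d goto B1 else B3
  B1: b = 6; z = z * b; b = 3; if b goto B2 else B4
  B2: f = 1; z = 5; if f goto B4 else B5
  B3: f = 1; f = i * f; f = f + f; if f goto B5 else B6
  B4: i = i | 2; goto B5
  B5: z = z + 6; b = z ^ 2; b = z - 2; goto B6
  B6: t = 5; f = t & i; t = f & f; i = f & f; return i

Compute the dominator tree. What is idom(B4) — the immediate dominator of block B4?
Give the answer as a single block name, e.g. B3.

Answer: B1

Derivation:
idom tree: B1←B0 B2←B1 B3←B0 B4←B1 B5←B0 B6←B0
Dom at joins:
  B4: preds {B1,B2}: {B0,B1} ∩ {B0,B1,B2} = {B0,B1}; idom=B1
  B5: preds {B2,B3,B4}: {B0,B1,B2} ∩ {B0,B3} ∩ {B0,B1,B4} = {B0}; idom=B0
  B6: preds {B3,B5}: {B0,B3} ∩ {B0,B5} = {B0}; idom=B0

idom(B4) = B1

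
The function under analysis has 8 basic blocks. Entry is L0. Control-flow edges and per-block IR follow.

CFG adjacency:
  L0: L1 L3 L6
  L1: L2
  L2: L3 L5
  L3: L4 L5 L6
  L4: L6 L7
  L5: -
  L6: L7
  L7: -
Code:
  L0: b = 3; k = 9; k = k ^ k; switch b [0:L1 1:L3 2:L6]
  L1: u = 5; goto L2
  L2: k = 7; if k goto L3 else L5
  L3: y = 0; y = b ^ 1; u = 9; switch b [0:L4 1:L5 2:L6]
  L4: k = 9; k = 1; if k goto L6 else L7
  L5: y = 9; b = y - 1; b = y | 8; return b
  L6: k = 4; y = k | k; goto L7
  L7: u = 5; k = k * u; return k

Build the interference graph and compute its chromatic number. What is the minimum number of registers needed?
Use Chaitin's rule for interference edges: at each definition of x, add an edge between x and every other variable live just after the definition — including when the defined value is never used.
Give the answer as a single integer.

Answer: 3

Analysis:
Block summaries:
  L0 def {b,k} use ∅
  L1 def {u} use ∅
  L2 def {k} use ∅
  L3 def {u,y} use {b}
  L4 def {k} use ∅
  L5 def {b,y} use ∅
  L6 def {k,y} use ∅
  L7 def {k,u} use {k}

Live sets:
  live L0: ∅→{b}
  live L1: {b}→{b}
  live L2: {b}→{b}
  live L3: {b}→∅
  live L4: ∅→{k}
  live L5: ∅→∅
  live L6: ∅→{k}
  live L7: {k}→∅

Conflict graph:
  b: {k,u,y}
  k: {b,u,y}
  u: {b,k}
  y: {b,k}

Colouring:
  lower bound: {b,k,u} mutually conflict ⇒ χ ≥ 3
  assign b→c0 k→c1 u→c2 y→c2 — no edge inside a register ⇒ χ ≤ 3
  χ = 3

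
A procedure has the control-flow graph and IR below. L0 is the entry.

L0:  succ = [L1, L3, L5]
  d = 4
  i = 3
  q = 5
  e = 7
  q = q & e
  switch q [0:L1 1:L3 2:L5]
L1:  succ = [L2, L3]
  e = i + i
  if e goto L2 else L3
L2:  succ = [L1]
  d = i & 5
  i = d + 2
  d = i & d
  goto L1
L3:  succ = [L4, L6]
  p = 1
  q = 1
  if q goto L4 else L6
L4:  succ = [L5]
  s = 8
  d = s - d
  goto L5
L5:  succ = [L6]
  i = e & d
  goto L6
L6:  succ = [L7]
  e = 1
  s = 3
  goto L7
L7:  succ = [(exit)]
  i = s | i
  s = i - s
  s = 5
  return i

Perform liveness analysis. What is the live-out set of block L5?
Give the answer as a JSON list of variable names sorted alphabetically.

Per-block:
  L0 def {d,e,i,q} use ∅
  L1 def {e} use {i}
  L2 def {d,i} use {i}
  L3 def {p,q} use ∅
  L4 def {d,s} use {d}
  L5 def {i} use {d,e}
  L6 def {e,s} use ∅
  L7 def {i,s} use {i,s}

Backward fixpoint:
  L0: in=∅ out={d,e,i}
  L1: in={d,i} out={d,e,i}
  L2: in={i} out={d,i}
  L3: in={d,e,i} out={d,e,i}
  L4: in={d,e} out={d,e}
  L5: in={d,e} out={i}
  L6: in={i} out={i,s}
  L7: in={i,s} out=∅

live-out(L5) = ["i"]

Answer: ["i"]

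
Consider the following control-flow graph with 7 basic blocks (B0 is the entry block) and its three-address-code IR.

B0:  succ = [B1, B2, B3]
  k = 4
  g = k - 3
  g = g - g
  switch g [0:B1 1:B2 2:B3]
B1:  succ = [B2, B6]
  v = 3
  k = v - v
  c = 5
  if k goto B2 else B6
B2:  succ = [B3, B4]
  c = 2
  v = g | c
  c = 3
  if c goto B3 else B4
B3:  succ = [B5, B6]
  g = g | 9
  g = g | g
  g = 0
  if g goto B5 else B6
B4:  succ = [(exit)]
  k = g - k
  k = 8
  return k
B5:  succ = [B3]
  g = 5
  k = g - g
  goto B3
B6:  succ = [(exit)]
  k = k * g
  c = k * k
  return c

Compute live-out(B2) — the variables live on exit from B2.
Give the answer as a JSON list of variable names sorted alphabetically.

def/use:
  B0: {g,k} / ∅
  B1: {c,k,v} / ∅
  B2: {c,v} / {g}
  B3: {g} / {g}
  B4: {k} / {g,k}
  B5: {g,k} / ∅
  B6: {c,k} / {g,k}

Liveness:
  B0: in=∅ out={g,k}
  B1: in={g} out={g,k}
  B2: in={g,k} out={g,k}
  B3: in={g,k} out={g,k}
  B4: in={g,k} out=∅
  B5: in=∅ out={g,k}
  B6: in={g,k} out=∅

live-out(B2) = ["g", "k"]

Answer: ["g", "k"]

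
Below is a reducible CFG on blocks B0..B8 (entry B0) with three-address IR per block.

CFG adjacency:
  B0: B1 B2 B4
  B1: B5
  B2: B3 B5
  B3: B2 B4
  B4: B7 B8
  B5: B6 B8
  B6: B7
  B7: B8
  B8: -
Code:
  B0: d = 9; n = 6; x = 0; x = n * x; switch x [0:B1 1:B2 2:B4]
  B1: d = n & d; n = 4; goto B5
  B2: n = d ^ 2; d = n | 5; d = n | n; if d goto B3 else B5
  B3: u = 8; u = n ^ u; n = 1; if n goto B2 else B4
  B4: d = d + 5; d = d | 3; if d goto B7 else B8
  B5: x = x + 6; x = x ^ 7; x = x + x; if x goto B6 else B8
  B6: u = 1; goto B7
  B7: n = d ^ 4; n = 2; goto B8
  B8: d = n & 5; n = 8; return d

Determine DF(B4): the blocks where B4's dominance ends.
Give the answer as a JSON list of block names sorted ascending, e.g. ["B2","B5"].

Answer: ["B7", "B8"]

Derivation:
idom tree: B1←B0 B2←B0 B3←B2 B4←B0 B5←B0 B6←B5 B7←B0 B8←B0
Dom at joins:
  B2: preds {B0,B3}: {B0} ∩ {B0,B2,B3} = {B0}; idom=B0
  B4: preds {B0,B3}: {B0} ∩ {B0,B2,B3} = {B0}; idom=B0
  B5: preds {B1,B2}: {B0,B1} ∩ {B0,B2} = {B0}; idom=B0
  B7: preds {B4,B6}: {B0,B4} ∩ {B0,B5,B6} = {B0}; idom=B0
  B8: preds {B4,B5,B7}: {B0,B4} ∩ {B0,B5} ∩ {B0,B7} = {B0}; idom=B0

DF derivation:
  B2←B0: walk · to B0
  B2←B3: walk B3→B2 to B0
  B4←B0: walk · to B0
  B4←B3: walk B3→B2 to B0
  B5←B1: walk B1 to B0
  B5←B2: walk B2 to B0
  B7←B4: walk B4 to B0
  B7←B6: walk B6→B5 to B0
  B8←B4: walk B4 to B0
  B8←B5: walk B5 to B0
  B8←B7: walk B7 to B0
  DF(B0)=∅
  DF(B1)={B5}
  DF(B2)={B2,B4,B5}
  DF(B3)={B2,B4}
  DF(B4)={B7,B8}
  DF(B5)={B7,B8}
  DF(B6)={B7}
  DF(B7)={B8}
  DF(B8)=∅

DF(B4) = ["B7", "B8"]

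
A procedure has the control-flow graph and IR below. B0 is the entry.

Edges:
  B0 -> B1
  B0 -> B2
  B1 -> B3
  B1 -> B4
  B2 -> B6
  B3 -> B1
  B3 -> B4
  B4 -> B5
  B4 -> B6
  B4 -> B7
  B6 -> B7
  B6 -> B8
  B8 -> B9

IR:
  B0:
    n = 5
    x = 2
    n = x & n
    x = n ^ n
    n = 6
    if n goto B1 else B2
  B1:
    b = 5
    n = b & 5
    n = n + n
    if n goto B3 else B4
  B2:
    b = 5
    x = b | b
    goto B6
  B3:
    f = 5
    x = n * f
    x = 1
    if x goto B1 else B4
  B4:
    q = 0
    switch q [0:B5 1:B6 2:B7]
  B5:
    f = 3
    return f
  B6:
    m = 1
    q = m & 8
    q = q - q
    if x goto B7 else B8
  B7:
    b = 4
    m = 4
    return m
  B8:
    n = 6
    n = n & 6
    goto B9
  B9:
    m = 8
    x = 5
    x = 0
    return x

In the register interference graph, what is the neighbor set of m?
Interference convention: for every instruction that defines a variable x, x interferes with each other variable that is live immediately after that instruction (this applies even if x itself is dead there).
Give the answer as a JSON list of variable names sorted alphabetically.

Answer: ["x"]

Analysis:
Block summaries:
  B0: def={n,x} ue=∅
  B1: def={b,n} ue=∅
  B2: def={b,x} ue=∅
  B3: def={f,x} ue={n}
  B4: def={q} ue=∅
  B5: def={f} ue=∅
  B6: def={m,q} ue={x}
  B7: def={b,m} ue=∅
  B8: def={n} ue=∅
  B9: def={m,x} ue=∅

Live sets:
  live B0: ∅→{x}
  live B1: {x}→{n,x}
  live B2: ∅→{x}
  live B3: {n}→{x}
  live B4: {x}→{x}
  live B5: ∅→∅
  live B6: {x}→∅
  live B7: ∅→∅
  live B8: ∅→∅
  live B9: ∅→∅

Interfere edges:
  b↔{x}
  f↔{n}
  m↔{x}
  n↔{f,x}
  q↔{x}
  x↔{b,m,n,q}

N(m) = ["x"]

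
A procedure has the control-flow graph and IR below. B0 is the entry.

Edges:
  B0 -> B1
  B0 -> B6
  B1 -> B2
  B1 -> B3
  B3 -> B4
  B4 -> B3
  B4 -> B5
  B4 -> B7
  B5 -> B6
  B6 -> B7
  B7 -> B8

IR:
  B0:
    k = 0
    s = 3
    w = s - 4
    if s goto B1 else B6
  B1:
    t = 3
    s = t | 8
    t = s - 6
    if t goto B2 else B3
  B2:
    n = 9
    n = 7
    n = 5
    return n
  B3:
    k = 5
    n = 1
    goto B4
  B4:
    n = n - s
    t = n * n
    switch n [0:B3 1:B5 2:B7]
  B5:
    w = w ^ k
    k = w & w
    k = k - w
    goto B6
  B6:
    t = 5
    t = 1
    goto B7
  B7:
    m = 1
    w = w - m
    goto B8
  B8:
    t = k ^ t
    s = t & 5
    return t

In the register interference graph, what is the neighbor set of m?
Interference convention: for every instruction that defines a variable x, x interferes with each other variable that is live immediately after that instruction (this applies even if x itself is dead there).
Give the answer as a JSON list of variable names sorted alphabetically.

Answer: ["k", "t", "w"]

Analysis:
Block summaries:
  B0 def {k,s,w} use ∅
  B1 def {s,t} use ∅
  B2 def {n} use ∅
  B3 def {k,n} use ∅
  B4 def {n,t} use {n,s}
  B5 def {k,w} use {k,w}
  B6 def {t} use ∅
  B7 def {m,w} use {w}
  B8 def {s,t} use {k,t}

Live sets:
  B0 li=∅ lo={k,w}
  B1 li={w} lo={s,w}
  B2 li=∅ lo=∅
  B3 li={s,w} lo={k,n,s,w}
  B4 li={k,n,s,w} lo={k,s,t,w}
  B5 li={k,w} lo={k,w}
  B6 li={k,w} lo={k,t,w}
  B7 li={k,t,w} lo={k,t}
  B8 li={k,t} lo=∅

Conflict graph:
  k: {m,n,s,t,w}
  m: {k,t,w}
  n: {k,s,t,w}
  s: {k,n,t,w}
  t: {k,m,n,s,w}
  w: {k,m,n,s,t}

N(m) = ["k", "t", "w"]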